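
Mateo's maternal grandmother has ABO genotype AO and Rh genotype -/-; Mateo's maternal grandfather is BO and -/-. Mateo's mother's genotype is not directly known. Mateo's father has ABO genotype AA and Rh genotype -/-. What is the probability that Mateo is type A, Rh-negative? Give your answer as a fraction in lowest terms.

3/4

Mateo's mother's ABO genotype from AO × BO: 1/4 AB, 1/4 AO, 1/4 BO, 1/4 OO.
Crossing each possibility with the father AA and summing P(type A): 1/4·1/2 + 1/4·1 + 1/4·1/2 + 1/4·1 = 3/4.
Similarly for Rh via the mother's Rh distribution: P(Rh-) = 1.
Independent loci: 3/4 × 1 = 3/4.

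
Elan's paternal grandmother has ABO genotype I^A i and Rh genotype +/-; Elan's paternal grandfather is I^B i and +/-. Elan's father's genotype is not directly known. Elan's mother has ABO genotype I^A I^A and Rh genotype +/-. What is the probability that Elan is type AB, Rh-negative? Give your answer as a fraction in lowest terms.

Elan's father's ABO genotype from I^A i × I^B i: 1/4 I^A I^B, 1/4 I^A i, 1/4 I^B i, 1/4 i i.
Crossing each possibility with the mother I^A I^A and summing P(type AB): 1/4·1/2 + 1/4·0 + 1/4·1/2 + 1/4·0 = 1/4.
Similarly for Rh via the father's Rh distribution: P(Rh-) = 1/4.
Independent loci: 1/4 × 1/4 = 1/16.

1/16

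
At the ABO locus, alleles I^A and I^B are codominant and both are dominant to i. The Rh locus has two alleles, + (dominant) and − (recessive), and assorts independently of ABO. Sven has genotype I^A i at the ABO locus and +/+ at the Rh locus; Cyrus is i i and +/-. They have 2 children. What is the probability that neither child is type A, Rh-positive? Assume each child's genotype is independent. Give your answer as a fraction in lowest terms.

ABO cross I^A i × i i → 1/2 O, 1/2 A.
Rh cross +/+ × +/- → 1 Rh+; so P(type A, Rh-positive) = 1/2 × 1 = 1/2 per child.
P(not type A, Rh-positive) = 1/2 for one child; (1/2)^2 = 1/4.

1/4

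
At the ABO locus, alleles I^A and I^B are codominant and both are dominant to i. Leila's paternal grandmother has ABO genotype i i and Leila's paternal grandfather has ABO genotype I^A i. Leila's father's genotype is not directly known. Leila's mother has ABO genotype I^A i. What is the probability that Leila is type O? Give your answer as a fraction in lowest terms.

3/8

Leila's father's ABO genotype from i i × I^A i: 1/2 I^A i, 1/2 i i.
Crossing each possibility with the mother I^A i and summing P(type O): 1/2·1/4 + 1/2·1/2 = 3/8.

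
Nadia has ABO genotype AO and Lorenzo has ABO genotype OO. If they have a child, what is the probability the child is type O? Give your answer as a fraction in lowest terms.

ABO cross AO × OO → offspring phenotypes: 1/2 O, 1/2 A.
So P(type O) = 1/2.

1/2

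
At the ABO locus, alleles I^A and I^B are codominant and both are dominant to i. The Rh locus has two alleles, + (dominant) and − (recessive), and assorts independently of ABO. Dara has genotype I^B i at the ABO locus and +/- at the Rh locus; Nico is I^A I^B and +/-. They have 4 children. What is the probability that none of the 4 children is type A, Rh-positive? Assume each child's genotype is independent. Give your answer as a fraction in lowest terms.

28561/65536

ABO cross I^B i × I^A I^B → 1/4 A, 1/2 B, 1/4 AB.
Rh cross +/- × +/- → 3/4 Rh+, 1/4 Rh-; so P(type A, Rh-positive) = 1/4 × 3/4 = 3/16 per child.
P(not type A, Rh-positive) = 13/16 for one child; (13/16)^4 = 28561/65536.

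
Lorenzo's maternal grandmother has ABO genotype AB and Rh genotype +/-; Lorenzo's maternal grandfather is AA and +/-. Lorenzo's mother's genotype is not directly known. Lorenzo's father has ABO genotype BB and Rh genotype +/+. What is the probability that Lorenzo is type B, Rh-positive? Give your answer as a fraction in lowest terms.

1/4

Lorenzo's mother's ABO genotype from AB × AA: 1/2 AA, 1/2 AB.
Crossing each possibility with the father BB and summing P(type B): 1/2·0 + 1/2·1/2 = 1/4.
Similarly for Rh via the mother's Rh distribution: P(Rh+) = 1.
Independent loci: 1/4 × 1 = 1/4.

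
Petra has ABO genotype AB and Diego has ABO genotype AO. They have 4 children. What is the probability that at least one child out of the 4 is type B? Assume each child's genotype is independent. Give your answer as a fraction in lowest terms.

ABO cross AB × AO → 1/2 A, 1/4 B, 1/4 AB.
So P(type B) = 1/4 per child.
P(none) = (3/4)^4 = 81/256; P(at least one) = 1 − 81/256 = 175/256.

175/256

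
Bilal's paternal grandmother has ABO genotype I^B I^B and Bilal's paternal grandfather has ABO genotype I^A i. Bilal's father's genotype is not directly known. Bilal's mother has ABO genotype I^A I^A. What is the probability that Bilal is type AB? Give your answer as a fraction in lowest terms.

1/2

Bilal's father's ABO genotype from I^B I^B × I^A i: 1/2 I^A I^B, 1/2 I^B i.
Crossing each possibility with the mother I^A I^A and summing P(type AB): 1/2·1/2 + 1/2·1/2 = 1/2.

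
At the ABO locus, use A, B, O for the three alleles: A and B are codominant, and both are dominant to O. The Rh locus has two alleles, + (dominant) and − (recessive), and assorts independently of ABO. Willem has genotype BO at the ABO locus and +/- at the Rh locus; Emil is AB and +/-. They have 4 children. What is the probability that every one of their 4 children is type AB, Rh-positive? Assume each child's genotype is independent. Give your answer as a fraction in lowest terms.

ABO cross BO × AB → 1/4 A, 1/2 B, 1/4 AB.
Rh cross +/- × +/- → 3/4 Rh+, 1/4 Rh-; so P(type AB, Rh-positive) = 1/4 × 3/4 = 3/16 per child.
All 4 independent: (3/16)^4 = 81/65536.

81/65536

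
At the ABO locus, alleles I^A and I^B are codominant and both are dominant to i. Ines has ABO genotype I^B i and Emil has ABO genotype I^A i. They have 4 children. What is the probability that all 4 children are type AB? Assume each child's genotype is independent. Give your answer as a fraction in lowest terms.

ABO cross I^B i × I^A i → 1/4 O, 1/4 A, 1/4 B, 1/4 AB.
So P(type AB) = 1/4 per child.
All 4 independent: (1/4)^4 = 1/256.

1/256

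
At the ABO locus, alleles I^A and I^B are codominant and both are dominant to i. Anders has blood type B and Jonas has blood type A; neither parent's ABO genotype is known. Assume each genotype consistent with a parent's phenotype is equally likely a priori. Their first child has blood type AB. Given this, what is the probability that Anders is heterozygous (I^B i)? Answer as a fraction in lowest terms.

1/3

Possible genotypes: Anders ∈ {I^B I^B, I^B i}; Jonas ∈ {I^A I^A, I^A i}.
Weight each parental genotype pair by prior × P(type-AB child):
  I^B I^B × I^A I^A: posterior weight 4/9.
  I^B I^B × I^A i: posterior weight 2/9.
  I^B i × I^A I^A: posterior weight 2/9.
  I^B i × I^A i: posterior weight 1/9.
Sum the posterior weight over pairs where Anders is I^B i: 1/3.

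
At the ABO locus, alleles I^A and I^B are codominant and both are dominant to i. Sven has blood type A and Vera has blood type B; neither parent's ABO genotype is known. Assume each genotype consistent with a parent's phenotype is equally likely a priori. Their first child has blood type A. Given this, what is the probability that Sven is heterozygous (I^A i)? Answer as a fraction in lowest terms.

1/3

Possible genotypes: Sven ∈ {I^A I^A, I^A i}; Vera ∈ {I^B I^B, I^B i}.
Weight each parental genotype pair by prior × P(type-A child):
  I^A I^A × I^B i: posterior weight 2/3.
  I^A i × I^B i: posterior weight 1/3.
Sum the posterior weight over pairs where Sven is I^A i: 1/3.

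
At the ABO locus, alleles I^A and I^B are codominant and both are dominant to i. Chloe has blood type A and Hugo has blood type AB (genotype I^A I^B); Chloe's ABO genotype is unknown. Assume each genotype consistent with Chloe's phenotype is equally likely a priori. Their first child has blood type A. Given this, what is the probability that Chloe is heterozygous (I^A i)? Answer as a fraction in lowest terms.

1/2

Possible genotypes: Chloe ∈ {I^A I^A, I^A i}; Hugo ∈ {I^A I^B}.
Weight each parental genotype pair by prior × P(type-A child):
  I^A I^A × I^A I^B: posterior weight 1/2.
  I^A i × I^A I^B: posterior weight 1/2.
Sum the posterior weight over pairs where Chloe is I^A i: 1/2.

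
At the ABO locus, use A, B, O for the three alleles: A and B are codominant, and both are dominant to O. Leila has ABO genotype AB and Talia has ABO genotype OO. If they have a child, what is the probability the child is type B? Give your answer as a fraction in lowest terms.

1/2

ABO cross AB × OO → offspring phenotypes: 1/2 A, 1/2 B.
So P(type B) = 1/2.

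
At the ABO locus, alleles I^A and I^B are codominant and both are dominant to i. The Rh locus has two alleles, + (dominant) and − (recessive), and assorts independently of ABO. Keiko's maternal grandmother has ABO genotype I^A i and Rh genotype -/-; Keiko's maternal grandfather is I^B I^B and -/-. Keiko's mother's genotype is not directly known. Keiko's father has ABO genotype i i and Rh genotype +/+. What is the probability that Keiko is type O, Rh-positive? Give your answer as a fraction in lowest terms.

Keiko's mother's ABO genotype from I^A i × I^B I^B: 1/2 I^A I^B, 1/2 I^B i.
Crossing each possibility with the father i i and summing P(type O): 1/2·0 + 1/2·1/2 = 1/4.
Similarly for Rh via the mother's Rh distribution: P(Rh+) = 1.
Independent loci: 1/4 × 1 = 1/4.

1/4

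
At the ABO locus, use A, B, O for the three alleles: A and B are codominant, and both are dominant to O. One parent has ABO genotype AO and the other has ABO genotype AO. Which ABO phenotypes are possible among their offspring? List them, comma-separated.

O, A

Gametes from AO × AO give offspring ABO genotypes AA, AO, OO, i.e. phenotypes O, A.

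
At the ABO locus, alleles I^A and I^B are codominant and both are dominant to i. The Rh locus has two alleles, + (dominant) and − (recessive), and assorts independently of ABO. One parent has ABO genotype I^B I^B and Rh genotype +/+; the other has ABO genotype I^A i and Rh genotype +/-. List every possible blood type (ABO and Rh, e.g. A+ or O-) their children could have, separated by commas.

B+, AB+

Gametes from I^B I^B × I^A i give offspring ABO genotypes I^A I^B, I^B i, i.e. phenotypes B, AB.
Rh cross +/+ × +/- → phenotypes Rh+.
Combining independently: B+, AB+.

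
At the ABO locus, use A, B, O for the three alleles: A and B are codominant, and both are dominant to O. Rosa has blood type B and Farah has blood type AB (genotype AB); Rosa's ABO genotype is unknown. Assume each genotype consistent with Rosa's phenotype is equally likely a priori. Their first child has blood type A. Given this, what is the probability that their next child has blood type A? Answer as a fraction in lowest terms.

Possible genotypes: Rosa ∈ {BB, BO}; Farah ∈ {AB}.
Weight each parental genotype pair by prior × P(type-A child):
  BO × AB: posterior weight 1; P(next child type A) = 1/4.
Weighted sum = 1/4.

1/4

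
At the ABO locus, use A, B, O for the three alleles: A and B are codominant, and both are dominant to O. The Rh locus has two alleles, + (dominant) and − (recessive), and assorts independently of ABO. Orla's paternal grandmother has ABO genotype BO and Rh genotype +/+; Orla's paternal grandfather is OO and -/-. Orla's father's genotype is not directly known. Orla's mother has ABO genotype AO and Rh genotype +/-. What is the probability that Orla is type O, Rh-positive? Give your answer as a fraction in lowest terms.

Orla's father's ABO genotype from BO × OO: 1/2 BO, 1/2 OO.
Crossing each possibility with the mother AO and summing P(type O): 1/2·1/4 + 1/2·1/2 = 3/8.
Similarly for Rh via the father's Rh distribution: P(Rh+) = 3/4.
Independent loci: 3/8 × 3/4 = 9/32.

9/32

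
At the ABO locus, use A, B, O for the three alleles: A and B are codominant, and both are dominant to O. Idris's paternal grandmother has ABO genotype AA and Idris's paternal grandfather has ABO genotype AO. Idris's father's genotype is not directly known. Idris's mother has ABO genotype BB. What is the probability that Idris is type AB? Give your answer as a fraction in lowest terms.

Idris's father's ABO genotype from AA × AO: 1/2 AA, 1/2 AO.
Crossing each possibility with the mother BB and summing P(type AB): 1/2·1 + 1/2·1/2 = 3/4.

3/4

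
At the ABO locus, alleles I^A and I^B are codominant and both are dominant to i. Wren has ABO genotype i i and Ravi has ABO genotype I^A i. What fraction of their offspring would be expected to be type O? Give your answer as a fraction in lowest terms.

1/2

ABO cross i i × I^A i → offspring phenotypes: 1/2 O, 1/2 A.
So P(type O) = 1/2.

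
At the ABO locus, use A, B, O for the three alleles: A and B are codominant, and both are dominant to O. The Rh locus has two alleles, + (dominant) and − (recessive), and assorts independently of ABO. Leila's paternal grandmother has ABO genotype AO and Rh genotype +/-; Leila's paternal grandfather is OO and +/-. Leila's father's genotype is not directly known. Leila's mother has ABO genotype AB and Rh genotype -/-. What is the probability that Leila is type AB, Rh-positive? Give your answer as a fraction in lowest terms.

Leila's father's ABO genotype from AO × OO: 1/2 AO, 1/2 OO.
Crossing each possibility with the mother AB and summing P(type AB): 1/2·1/4 + 1/2·0 = 1/8.
Similarly for Rh via the father's Rh distribution: P(Rh+) = 1/2.
Independent loci: 1/8 × 1/2 = 1/16.

1/16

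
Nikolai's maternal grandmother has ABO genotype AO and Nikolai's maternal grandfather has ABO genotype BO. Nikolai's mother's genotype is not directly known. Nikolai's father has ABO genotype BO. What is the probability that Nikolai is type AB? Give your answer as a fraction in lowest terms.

1/8

Nikolai's mother's ABO genotype from AO × BO: 1/4 AB, 1/4 AO, 1/4 BO, 1/4 OO.
Crossing each possibility with the father BO and summing P(type AB): 1/4·1/4 + 1/4·1/4 + 1/4·0 + 1/4·0 = 1/8.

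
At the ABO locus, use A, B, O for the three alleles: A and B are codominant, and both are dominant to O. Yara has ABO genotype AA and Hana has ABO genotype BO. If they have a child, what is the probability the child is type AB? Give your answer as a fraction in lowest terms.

1/2

ABO cross AA × BO → offspring phenotypes: 1/2 A, 1/2 AB.
So P(type AB) = 1/2.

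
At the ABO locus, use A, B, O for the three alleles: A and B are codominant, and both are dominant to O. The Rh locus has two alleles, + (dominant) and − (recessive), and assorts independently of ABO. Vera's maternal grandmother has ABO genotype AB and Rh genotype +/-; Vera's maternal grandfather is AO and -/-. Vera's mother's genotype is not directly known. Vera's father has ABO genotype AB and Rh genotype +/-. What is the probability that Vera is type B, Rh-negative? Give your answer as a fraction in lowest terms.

Vera's mother's ABO genotype from AB × AO: 1/4 AA, 1/4 AB, 1/4 AO, 1/4 BO.
Crossing each possibility with the father AB and summing P(type B): 1/4·0 + 1/4·1/4 + 1/4·1/4 + 1/4·1/2 = 1/4.
Similarly for Rh via the mother's Rh distribution: P(Rh-) = 3/8.
Independent loci: 1/4 × 3/8 = 3/32.

3/32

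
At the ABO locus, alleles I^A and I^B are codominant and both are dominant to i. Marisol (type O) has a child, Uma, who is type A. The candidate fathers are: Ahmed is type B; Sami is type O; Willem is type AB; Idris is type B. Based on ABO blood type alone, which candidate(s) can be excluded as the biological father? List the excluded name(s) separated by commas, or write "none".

Ahmed, Sami, Idris

A candidate is excluded only if no genotype consistent with his phenotype could produce a type A child with a type O mother.
Ahmed (type B): no genotype consistent with that phenotype can produce a type-A child with a type-O mother.
Sami (type O): no genotype consistent with that phenotype can produce a type-A child with a type-O mother.
Idris (type B): no genotype consistent with that phenotype can produce a type-A child with a type-O mother.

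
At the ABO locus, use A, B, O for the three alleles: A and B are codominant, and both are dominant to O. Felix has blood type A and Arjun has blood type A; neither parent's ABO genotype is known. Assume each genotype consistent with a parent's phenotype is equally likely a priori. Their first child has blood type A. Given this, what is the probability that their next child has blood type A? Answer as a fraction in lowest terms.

Possible genotypes: Felix ∈ {AA, AO}; Arjun ∈ {AA, AO}.
Weight each parental genotype pair by prior × P(type-A child):
  AA × AA: posterior weight 4/15; P(next child type A) = 1.
  AA × AO: posterior weight 4/15; P(next child type A) = 1.
  AO × AA: posterior weight 4/15; P(next child type A) = 1.
  AO × AO: posterior weight 1/5; P(next child type A) = 3/4.
Weighted sum = 19/20.

19/20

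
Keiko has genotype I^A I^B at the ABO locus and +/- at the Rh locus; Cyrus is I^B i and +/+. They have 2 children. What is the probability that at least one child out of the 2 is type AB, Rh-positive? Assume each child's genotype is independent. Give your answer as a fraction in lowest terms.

ABO cross I^A I^B × I^B i → 1/4 A, 1/2 B, 1/4 AB.
Rh cross +/- × +/+ → 1 Rh+; so P(type AB, Rh-positive) = 1/4 × 1 = 1/4 per child.
P(none) = (3/4)^2 = 9/16; P(at least one) = 1 − 9/16 = 7/16.

7/16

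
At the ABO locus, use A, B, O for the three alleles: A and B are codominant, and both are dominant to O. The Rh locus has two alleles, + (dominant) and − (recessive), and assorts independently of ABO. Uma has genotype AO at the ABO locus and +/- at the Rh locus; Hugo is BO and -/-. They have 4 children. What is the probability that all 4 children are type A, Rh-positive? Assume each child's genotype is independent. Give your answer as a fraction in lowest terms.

ABO cross AO × BO → 1/4 O, 1/4 A, 1/4 B, 1/4 AB.
Rh cross +/- × -/- → 1/2 Rh+, 1/2 Rh-; so P(type A, Rh-positive) = 1/4 × 1/2 = 1/8 per child.
All 4 independent: (1/8)^4 = 1/4096.

1/4096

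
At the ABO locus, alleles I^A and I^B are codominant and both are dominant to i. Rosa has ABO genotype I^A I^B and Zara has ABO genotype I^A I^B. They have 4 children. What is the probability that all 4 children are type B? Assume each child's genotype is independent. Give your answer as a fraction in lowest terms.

1/256

ABO cross I^A I^B × I^A I^B → 1/4 A, 1/4 B, 1/2 AB.
So P(type B) = 1/4 per child.
All 4 independent: (1/4)^4 = 1/256.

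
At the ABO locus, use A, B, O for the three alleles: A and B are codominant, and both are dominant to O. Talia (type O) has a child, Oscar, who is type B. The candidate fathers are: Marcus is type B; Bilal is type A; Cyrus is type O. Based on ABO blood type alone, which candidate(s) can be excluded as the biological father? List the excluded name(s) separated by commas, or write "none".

A candidate is excluded only if no genotype consistent with his phenotype could produce a type B child with a type O mother.
Bilal (type A): no genotype consistent with that phenotype can produce a type-B child with a type-O mother.
Cyrus (type O): no genotype consistent with that phenotype can produce a type-B child with a type-O mother.

Bilal, Cyrus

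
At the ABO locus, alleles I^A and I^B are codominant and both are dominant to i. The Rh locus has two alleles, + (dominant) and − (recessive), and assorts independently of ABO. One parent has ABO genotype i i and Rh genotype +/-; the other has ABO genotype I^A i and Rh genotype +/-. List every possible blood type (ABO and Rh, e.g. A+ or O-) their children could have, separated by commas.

O+, O-, A+, A-

Gametes from i i × I^A i give offspring ABO genotypes I^A i, i i, i.e. phenotypes O, A.
Rh cross +/- × +/- → phenotypes Rh+, Rh-.
Combining independently: O+, O-, A+, A-.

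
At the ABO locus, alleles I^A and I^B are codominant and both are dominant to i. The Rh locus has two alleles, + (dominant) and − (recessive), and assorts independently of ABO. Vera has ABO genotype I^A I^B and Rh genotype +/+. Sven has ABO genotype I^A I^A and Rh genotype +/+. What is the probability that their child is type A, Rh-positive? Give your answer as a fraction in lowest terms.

1/2

ABO cross I^A I^B × I^A I^A → offspring phenotypes: 1/2 A, 1/2 AB.
Rh cross +/+ × +/+ → 1 Rh+.
Independent loci: P(type A, Rh-positive) = 1/2 × 1 = 1/2.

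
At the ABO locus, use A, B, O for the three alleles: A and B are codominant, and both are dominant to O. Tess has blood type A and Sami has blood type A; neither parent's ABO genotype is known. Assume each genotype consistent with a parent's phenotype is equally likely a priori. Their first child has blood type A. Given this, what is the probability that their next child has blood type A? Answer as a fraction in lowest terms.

19/20

Possible genotypes: Tess ∈ {AA, AO}; Sami ∈ {AA, AO}.
Weight each parental genotype pair by prior × P(type-A child):
  AA × AA: posterior weight 4/15; P(next child type A) = 1.
  AA × AO: posterior weight 4/15; P(next child type A) = 1.
  AO × AA: posterior weight 4/15; P(next child type A) = 1.
  AO × AO: posterior weight 1/5; P(next child type A) = 3/4.
Weighted sum = 19/20.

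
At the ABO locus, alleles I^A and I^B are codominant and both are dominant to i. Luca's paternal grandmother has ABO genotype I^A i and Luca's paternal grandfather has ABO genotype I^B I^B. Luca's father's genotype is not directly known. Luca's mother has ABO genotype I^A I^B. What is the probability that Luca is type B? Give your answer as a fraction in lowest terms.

Luca's father's ABO genotype from I^A i × I^B I^B: 1/2 I^A I^B, 1/2 I^B i.
Crossing each possibility with the mother I^A I^B and summing P(type B): 1/2·1/4 + 1/2·1/2 = 3/8.

3/8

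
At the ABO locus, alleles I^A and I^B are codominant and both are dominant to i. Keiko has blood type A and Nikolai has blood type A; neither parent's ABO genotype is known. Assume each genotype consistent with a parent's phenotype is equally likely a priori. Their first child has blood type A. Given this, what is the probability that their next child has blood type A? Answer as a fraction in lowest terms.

19/20

Possible genotypes: Keiko ∈ {I^A I^A, I^A i}; Nikolai ∈ {I^A I^A, I^A i}.
Weight each parental genotype pair by prior × P(type-A child):
  I^A I^A × I^A I^A: posterior weight 4/15; P(next child type A) = 1.
  I^A I^A × I^A i: posterior weight 4/15; P(next child type A) = 1.
  I^A i × I^A I^A: posterior weight 4/15; P(next child type A) = 1.
  I^A i × I^A i: posterior weight 1/5; P(next child type A) = 3/4.
Weighted sum = 19/20.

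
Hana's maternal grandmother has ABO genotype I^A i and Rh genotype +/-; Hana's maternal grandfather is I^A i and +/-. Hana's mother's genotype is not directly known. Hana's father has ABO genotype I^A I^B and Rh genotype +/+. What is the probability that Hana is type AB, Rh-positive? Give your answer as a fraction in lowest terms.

Hana's mother's ABO genotype from I^A i × I^A i: 1/4 I^A I^A, 1/2 I^A i, 1/4 i i.
Crossing each possibility with the father I^A I^B and summing P(type AB): 1/4·1/2 + 1/2·1/4 + 1/4·0 = 1/4.
Similarly for Rh via the mother's Rh distribution: P(Rh+) = 1.
Independent loci: 1/4 × 1 = 1/4.

1/4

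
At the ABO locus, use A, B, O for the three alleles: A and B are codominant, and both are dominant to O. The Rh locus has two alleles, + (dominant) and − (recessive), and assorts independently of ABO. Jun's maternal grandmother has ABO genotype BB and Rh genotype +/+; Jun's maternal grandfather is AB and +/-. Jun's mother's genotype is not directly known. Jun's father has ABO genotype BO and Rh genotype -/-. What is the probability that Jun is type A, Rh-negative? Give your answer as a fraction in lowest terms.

1/32

Jun's mother's ABO genotype from BB × AB: 1/2 AB, 1/2 BB.
Crossing each possibility with the father BO and summing P(type A): 1/2·1/4 + 1/2·0 = 1/8.
Similarly for Rh via the mother's Rh distribution: P(Rh-) = 1/4.
Independent loci: 1/8 × 1/4 = 1/32.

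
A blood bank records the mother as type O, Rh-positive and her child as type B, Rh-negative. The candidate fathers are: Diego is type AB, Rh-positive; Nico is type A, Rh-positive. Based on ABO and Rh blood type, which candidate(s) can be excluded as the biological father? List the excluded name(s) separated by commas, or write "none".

A candidate is excluded only if no genotype consistent with his phenotype could produce a type B, Rh-negative child with a type O, Rh-positive mother.
Nico (type A, Rh+): no genotype consistent with that phenotype can produce a type-B Rh- child with a type-O mother.

Nico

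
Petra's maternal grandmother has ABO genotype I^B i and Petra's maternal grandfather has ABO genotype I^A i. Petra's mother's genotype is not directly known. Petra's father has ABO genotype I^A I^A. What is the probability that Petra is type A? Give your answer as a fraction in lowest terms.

3/4

Petra's mother's ABO genotype from I^B i × I^A i: 1/4 I^A I^B, 1/4 I^A i, 1/4 I^B i, 1/4 i i.
Crossing each possibility with the father I^A I^A and summing P(type A): 1/4·1/2 + 1/4·1 + 1/4·1/2 + 1/4·1 = 3/4.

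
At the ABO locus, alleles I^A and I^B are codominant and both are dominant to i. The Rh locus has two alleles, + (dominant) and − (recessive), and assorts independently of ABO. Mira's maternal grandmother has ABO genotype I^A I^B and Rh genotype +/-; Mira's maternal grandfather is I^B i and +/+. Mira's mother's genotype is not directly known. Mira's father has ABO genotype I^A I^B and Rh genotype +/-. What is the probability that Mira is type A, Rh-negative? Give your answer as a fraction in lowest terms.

Mira's mother's ABO genotype from I^A I^B × I^B i: 1/4 I^A I^B, 1/4 I^A i, 1/4 I^B I^B, 1/4 I^B i.
Crossing each possibility with the father I^A I^B and summing P(type A): 1/4·1/4 + 1/4·1/2 + 1/4·0 + 1/4·1/4 = 1/4.
Similarly for Rh via the mother's Rh distribution: P(Rh-) = 1/8.
Independent loci: 1/4 × 1/8 = 1/32.

1/32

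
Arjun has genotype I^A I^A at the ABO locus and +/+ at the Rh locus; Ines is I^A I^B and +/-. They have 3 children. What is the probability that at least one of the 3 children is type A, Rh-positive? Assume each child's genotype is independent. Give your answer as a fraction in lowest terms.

ABO cross I^A I^A × I^A I^B → 1/2 A, 1/2 AB.
Rh cross +/+ × +/- → 1 Rh+; so P(type A, Rh-positive) = 1/2 × 1 = 1/2 per child.
P(none) = (1/2)^3 = 1/8; P(at least one) = 1 − 1/8 = 7/8.

7/8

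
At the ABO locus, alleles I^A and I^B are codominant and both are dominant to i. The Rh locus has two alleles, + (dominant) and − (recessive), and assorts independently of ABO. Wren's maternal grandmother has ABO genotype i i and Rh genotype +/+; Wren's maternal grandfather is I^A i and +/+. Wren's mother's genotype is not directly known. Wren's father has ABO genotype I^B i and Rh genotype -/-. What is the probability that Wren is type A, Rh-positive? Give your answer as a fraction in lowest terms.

1/8

Wren's mother's ABO genotype from i i × I^A i: 1/2 I^A i, 1/2 i i.
Crossing each possibility with the father I^B i and summing P(type A): 1/2·1/4 + 1/2·0 = 1/8.
Similarly for Rh via the mother's Rh distribution: P(Rh+) = 1.
Independent loci: 1/8 × 1 = 1/8.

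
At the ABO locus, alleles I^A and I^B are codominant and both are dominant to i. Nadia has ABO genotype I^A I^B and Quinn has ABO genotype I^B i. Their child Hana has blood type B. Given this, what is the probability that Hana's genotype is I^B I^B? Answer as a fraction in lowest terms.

Cross I^A I^B × I^B i → 1/4 I^A I^B, 1/4 I^A i, 1/4 I^B I^B, 1/4 I^B i.
Type-B genotypes among offspring: I^B I^B (1/4), I^B i (1/4); total 1/2.
P(I^B I^B | type B) = (1/4) / (1/2) = 1/2.

1/2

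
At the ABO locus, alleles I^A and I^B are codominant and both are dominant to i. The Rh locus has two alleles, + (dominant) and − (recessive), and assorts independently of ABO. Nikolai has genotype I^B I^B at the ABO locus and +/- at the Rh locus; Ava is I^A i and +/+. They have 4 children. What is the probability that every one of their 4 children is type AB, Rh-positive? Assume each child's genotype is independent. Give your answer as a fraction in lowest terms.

ABO cross I^B I^B × I^A i → 1/2 B, 1/2 AB.
Rh cross +/- × +/+ → 1 Rh+; so P(type AB, Rh-positive) = 1/2 × 1 = 1/2 per child.
All 4 independent: (1/2)^4 = 1/16.

1/16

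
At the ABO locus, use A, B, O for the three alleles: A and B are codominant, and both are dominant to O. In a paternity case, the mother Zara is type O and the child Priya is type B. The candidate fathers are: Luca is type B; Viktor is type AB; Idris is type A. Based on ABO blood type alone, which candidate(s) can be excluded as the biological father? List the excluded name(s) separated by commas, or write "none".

A candidate is excluded only if no genotype consistent with his phenotype could produce a type B child with a type O mother.
Idris (type A): no genotype consistent with that phenotype can produce a type-B child with a type-O mother.

Idris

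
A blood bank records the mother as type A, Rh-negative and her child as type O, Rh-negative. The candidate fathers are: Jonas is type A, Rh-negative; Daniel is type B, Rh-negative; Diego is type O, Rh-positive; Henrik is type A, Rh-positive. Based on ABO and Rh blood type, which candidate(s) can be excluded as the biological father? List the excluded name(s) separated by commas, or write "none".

A candidate is excluded only if no genotype consistent with his phenotype could produce a type O, Rh-negative child with a type A, Rh-negative mother.
Every candidate has at least one consistent genotype combination, so none can be excluded.

none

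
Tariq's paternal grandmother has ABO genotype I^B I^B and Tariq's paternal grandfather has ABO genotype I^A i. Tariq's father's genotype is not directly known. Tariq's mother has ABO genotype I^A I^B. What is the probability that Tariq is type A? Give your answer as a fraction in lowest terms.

1/4

Tariq's father's ABO genotype from I^B I^B × I^A i: 1/2 I^A I^B, 1/2 I^B i.
Crossing each possibility with the mother I^A I^B and summing P(type A): 1/2·1/4 + 1/2·1/4 = 1/4.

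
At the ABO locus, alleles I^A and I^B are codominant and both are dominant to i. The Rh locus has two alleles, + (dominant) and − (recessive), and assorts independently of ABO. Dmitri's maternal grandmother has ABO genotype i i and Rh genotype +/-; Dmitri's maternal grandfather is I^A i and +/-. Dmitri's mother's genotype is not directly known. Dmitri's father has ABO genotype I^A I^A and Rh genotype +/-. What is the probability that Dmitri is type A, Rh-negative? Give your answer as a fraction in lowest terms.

1/4

Dmitri's mother's ABO genotype from i i × I^A i: 1/2 I^A i, 1/2 i i.
Crossing each possibility with the father I^A I^A and summing P(type A): 1/2·1 + 1/2·1 = 1.
Similarly for Rh via the mother's Rh distribution: P(Rh-) = 1/4.
Independent loci: 1 × 1/4 = 1/4.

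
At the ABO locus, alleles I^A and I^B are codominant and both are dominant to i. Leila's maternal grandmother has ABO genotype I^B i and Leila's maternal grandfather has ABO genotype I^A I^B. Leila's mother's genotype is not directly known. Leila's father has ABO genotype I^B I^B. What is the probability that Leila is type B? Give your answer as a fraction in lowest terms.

Leila's mother's ABO genotype from I^B i × I^A I^B: 1/4 I^A I^B, 1/4 I^A i, 1/4 I^B I^B, 1/4 I^B i.
Crossing each possibility with the father I^B I^B and summing P(type B): 1/4·1/2 + 1/4·1/2 + 1/4·1 + 1/4·1 = 3/4.

3/4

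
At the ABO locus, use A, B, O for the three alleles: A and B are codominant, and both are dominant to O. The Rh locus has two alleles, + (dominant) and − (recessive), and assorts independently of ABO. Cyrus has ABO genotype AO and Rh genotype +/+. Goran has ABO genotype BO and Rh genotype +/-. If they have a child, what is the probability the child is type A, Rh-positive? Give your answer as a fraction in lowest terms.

ABO cross AO × BO → offspring phenotypes: 1/4 O, 1/4 A, 1/4 B, 1/4 AB.
Rh cross +/+ × +/- → 1 Rh+.
Independent loci: P(type A, Rh-positive) = 1/4 × 1 = 1/4.

1/4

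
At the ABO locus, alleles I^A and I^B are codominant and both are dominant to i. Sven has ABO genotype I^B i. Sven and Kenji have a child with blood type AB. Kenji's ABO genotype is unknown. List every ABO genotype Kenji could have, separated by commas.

I^A I^A, I^A I^B, I^A i

For each candidate genotype of Kenji, check whether crossing it with I^B i can produce every observed child phenotype.
  I^A I^A → possible child types {A, AB} ✓
  I^A I^B → possible child types {A, B, AB} ✓
  I^A i → possible child types {O, A, B, AB} ✓
  I^B I^B → possible child types {B} ✗
  I^B i → possible child types {O, B} ✗
  i i → possible child types {O, B} ✗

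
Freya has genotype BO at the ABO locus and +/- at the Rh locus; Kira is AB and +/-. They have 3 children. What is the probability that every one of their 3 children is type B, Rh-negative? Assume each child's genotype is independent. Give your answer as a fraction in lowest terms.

ABO cross BO × AB → 1/4 A, 1/2 B, 1/4 AB.
Rh cross +/- × +/- → 3/4 Rh+, 1/4 Rh-; so P(type B, Rh-negative) = 1/2 × 1/4 = 1/8 per child.
All 3 independent: (1/8)^3 = 1/512.

1/512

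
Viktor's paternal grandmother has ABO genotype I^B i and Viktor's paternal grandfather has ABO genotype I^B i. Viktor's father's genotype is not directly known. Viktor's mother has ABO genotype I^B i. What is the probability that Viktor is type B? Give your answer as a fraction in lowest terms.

3/4

Viktor's father's ABO genotype from I^B i × I^B i: 1/4 I^B I^B, 1/2 I^B i, 1/4 i i.
Crossing each possibility with the mother I^B i and summing P(type B): 1/4·1 + 1/2·3/4 + 1/4·1/2 = 3/4.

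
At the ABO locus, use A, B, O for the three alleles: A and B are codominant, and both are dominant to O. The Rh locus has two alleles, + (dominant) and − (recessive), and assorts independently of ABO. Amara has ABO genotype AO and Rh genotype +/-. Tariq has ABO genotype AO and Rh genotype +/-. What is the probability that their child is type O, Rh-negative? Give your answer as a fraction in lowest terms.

ABO cross AO × AO → offspring phenotypes: 1/4 O, 3/4 A.
Rh cross +/- × +/- → 3/4 Rh+, 1/4 Rh-.
Independent loci: P(type O, Rh-negative) = 1/4 × 1/4 = 1/16.

1/16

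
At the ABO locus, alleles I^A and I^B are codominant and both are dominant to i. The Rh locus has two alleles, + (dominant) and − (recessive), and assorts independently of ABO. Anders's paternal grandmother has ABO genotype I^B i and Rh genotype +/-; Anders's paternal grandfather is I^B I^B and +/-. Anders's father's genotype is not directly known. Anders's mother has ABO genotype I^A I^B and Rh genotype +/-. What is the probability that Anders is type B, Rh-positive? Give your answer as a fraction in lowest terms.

Anders's father's ABO genotype from I^B i × I^B I^B: 1/2 I^B I^B, 1/2 I^B i.
Crossing each possibility with the mother I^A I^B and summing P(type B): 1/2·1/2 + 1/2·1/2 = 1/2.
Similarly for Rh via the father's Rh distribution: P(Rh+) = 3/4.
Independent loci: 1/2 × 3/4 = 3/8.

3/8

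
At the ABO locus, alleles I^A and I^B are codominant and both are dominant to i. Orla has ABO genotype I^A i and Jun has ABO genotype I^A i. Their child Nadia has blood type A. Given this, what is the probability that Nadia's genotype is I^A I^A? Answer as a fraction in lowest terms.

1/3

Cross I^A i × I^A i → 1/4 I^A I^A, 1/2 I^A i, 1/4 i i.
Type-A genotypes among offspring: I^A I^A (1/4), I^A i (1/2); total 3/4.
P(I^A I^A | type A) = (1/4) / (3/4) = 1/3.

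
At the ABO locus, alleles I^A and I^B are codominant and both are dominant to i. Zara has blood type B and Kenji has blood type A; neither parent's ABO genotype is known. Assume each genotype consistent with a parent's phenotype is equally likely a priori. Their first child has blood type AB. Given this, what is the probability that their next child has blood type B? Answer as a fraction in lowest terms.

5/36

Possible genotypes: Zara ∈ {I^B I^B, I^B i}; Kenji ∈ {I^A I^A, I^A i}.
Weight each parental genotype pair by prior × P(type-AB child):
  I^B I^B × I^A I^A: posterior weight 4/9; P(next child type B) = 0.
  I^B I^B × I^A i: posterior weight 2/9; P(next child type B) = 1/2.
  I^B i × I^A I^A: posterior weight 2/9; P(next child type B) = 0.
  I^B i × I^A i: posterior weight 1/9; P(next child type B) = 1/4.
Weighted sum = 5/36.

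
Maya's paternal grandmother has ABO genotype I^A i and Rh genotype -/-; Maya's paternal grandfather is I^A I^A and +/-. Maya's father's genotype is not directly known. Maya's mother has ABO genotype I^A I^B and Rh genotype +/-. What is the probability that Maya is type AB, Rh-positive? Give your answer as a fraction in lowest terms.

Maya's father's ABO genotype from I^A i × I^A I^A: 1/2 I^A I^A, 1/2 I^A i.
Crossing each possibility with the mother I^A I^B and summing P(type AB): 1/2·1/2 + 1/2·1/4 = 3/8.
Similarly for Rh via the father's Rh distribution: P(Rh+) = 5/8.
Independent loci: 3/8 × 5/8 = 15/64.

15/64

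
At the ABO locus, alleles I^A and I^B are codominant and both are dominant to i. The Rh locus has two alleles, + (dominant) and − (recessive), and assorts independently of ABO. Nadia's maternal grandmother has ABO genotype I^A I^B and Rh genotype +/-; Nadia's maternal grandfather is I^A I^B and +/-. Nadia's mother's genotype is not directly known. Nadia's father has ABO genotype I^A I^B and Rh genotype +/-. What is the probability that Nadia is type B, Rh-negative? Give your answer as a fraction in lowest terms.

1/16

Nadia's mother's ABO genotype from I^A I^B × I^A I^B: 1/4 I^A I^A, 1/2 I^A I^B, 1/4 I^B I^B.
Crossing each possibility with the father I^A I^B and summing P(type B): 1/4·0 + 1/2·1/4 + 1/4·1/2 = 1/4.
Similarly for Rh via the mother's Rh distribution: P(Rh-) = 1/4.
Independent loci: 1/4 × 1/4 = 1/16.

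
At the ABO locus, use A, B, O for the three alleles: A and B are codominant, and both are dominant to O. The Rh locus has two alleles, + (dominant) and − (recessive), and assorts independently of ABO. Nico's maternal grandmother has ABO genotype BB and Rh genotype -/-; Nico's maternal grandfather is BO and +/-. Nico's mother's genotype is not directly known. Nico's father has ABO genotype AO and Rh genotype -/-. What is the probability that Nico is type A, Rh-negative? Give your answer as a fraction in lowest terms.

3/32

Nico's mother's ABO genotype from BB × BO: 1/2 BB, 1/2 BO.
Crossing each possibility with the father AO and summing P(type A): 1/2·0 + 1/2·1/4 = 1/8.
Similarly for Rh via the mother's Rh distribution: P(Rh-) = 3/4.
Independent loci: 1/8 × 3/4 = 3/32.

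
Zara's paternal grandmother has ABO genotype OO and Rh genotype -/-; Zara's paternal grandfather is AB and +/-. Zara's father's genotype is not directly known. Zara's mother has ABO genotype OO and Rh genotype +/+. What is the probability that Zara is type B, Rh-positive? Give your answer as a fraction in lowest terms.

1/4

Zara's father's ABO genotype from OO × AB: 1/2 AO, 1/2 BO.
Crossing each possibility with the mother OO and summing P(type B): 1/2·0 + 1/2·1/2 = 1/4.
Similarly for Rh via the father's Rh distribution: P(Rh+) = 1.
Independent loci: 1/4 × 1 = 1/4.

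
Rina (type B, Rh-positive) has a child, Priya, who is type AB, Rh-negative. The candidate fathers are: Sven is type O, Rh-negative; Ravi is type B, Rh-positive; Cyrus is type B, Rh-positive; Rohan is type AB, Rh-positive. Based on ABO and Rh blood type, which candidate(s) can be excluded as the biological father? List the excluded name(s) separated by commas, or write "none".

Sven, Ravi, Cyrus

A candidate is excluded only if no genotype consistent with his phenotype could produce a type AB, Rh-negative child with a type B, Rh-positive mother.
Sven (type O, Rh-): no genotype consistent with that phenotype can produce a type-AB Rh- child with a type-B mother.
Ravi (type B, Rh+): no genotype consistent with that phenotype can produce a type-AB Rh- child with a type-B mother.
Cyrus (type B, Rh+): no genotype consistent with that phenotype can produce a type-AB Rh- child with a type-B mother.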